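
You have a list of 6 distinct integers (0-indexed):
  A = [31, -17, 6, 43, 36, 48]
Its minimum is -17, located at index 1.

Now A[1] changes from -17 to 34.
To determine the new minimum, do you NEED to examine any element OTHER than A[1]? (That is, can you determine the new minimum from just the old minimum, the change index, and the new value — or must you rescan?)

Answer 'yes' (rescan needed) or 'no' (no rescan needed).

Answer: yes

Derivation:
Old min = -17 at index 1
Change at index 1: -17 -> 34
Index 1 WAS the min and new value 34 > old min -17. Must rescan other elements to find the new min.
Needs rescan: yes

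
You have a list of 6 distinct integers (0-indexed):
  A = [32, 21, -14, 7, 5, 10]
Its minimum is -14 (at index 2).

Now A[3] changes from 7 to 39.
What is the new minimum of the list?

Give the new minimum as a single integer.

Answer: -14

Derivation:
Old min = -14 (at index 2)
Change: A[3] 7 -> 39
Changed element was NOT the old min.
  New min = min(old_min, new_val) = min(-14, 39) = -14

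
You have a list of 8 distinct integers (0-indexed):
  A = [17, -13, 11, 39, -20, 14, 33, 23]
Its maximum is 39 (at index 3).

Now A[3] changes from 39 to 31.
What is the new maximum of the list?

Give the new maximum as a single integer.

Old max = 39 (at index 3)
Change: A[3] 39 -> 31
Changed element WAS the max -> may need rescan.
  Max of remaining elements: 33
  New max = max(31, 33) = 33

Answer: 33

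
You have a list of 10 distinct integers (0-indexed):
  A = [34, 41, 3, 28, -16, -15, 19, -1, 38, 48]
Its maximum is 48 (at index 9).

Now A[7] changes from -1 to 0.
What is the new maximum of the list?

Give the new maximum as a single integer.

Answer: 48

Derivation:
Old max = 48 (at index 9)
Change: A[7] -1 -> 0
Changed element was NOT the old max.
  New max = max(old_max, new_val) = max(48, 0) = 48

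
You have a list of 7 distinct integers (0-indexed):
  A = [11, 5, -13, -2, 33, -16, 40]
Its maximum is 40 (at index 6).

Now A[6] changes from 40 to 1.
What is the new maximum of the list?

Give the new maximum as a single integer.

Old max = 40 (at index 6)
Change: A[6] 40 -> 1
Changed element WAS the max -> may need rescan.
  Max of remaining elements: 33
  New max = max(1, 33) = 33

Answer: 33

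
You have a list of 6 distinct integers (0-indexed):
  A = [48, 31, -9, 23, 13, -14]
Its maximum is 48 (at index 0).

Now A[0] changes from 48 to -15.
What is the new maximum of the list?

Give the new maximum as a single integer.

Old max = 48 (at index 0)
Change: A[0] 48 -> -15
Changed element WAS the max -> may need rescan.
  Max of remaining elements: 31
  New max = max(-15, 31) = 31

Answer: 31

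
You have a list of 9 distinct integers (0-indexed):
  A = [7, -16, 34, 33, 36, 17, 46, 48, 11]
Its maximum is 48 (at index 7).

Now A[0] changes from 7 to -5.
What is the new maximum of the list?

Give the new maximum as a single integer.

Answer: 48

Derivation:
Old max = 48 (at index 7)
Change: A[0] 7 -> -5
Changed element was NOT the old max.
  New max = max(old_max, new_val) = max(48, -5) = 48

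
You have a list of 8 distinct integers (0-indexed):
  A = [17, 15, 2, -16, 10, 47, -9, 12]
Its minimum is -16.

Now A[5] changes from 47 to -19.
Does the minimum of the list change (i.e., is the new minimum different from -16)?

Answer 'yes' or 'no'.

Old min = -16
Change: A[5] 47 -> -19
Changed element was NOT the min; min changes only if -19 < -16.
New min = -19; changed? yes

Answer: yes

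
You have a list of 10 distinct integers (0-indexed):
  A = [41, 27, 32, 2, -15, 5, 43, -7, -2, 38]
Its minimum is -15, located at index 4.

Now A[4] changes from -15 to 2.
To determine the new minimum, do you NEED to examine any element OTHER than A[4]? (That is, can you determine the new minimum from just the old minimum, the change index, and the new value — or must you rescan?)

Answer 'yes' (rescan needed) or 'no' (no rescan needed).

Answer: yes

Derivation:
Old min = -15 at index 4
Change at index 4: -15 -> 2
Index 4 WAS the min and new value 2 > old min -15. Must rescan other elements to find the new min.
Needs rescan: yes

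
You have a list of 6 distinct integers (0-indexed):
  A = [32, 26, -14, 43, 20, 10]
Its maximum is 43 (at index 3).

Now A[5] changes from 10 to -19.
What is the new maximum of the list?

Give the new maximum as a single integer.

Old max = 43 (at index 3)
Change: A[5] 10 -> -19
Changed element was NOT the old max.
  New max = max(old_max, new_val) = max(43, -19) = 43

Answer: 43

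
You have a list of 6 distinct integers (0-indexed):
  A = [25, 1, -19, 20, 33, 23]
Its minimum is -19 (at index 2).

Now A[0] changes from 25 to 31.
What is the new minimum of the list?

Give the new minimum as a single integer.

Old min = -19 (at index 2)
Change: A[0] 25 -> 31
Changed element was NOT the old min.
  New min = min(old_min, new_val) = min(-19, 31) = -19

Answer: -19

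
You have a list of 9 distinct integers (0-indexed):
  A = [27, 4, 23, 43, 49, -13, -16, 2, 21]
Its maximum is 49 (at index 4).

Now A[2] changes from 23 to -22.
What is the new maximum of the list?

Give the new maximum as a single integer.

Old max = 49 (at index 4)
Change: A[2] 23 -> -22
Changed element was NOT the old max.
  New max = max(old_max, new_val) = max(49, -22) = 49

Answer: 49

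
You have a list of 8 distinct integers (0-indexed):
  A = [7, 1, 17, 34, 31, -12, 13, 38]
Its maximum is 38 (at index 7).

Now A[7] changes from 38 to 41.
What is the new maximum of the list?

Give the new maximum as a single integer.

Answer: 41

Derivation:
Old max = 38 (at index 7)
Change: A[7] 38 -> 41
Changed element WAS the max -> may need rescan.
  Max of remaining elements: 34
  New max = max(41, 34) = 41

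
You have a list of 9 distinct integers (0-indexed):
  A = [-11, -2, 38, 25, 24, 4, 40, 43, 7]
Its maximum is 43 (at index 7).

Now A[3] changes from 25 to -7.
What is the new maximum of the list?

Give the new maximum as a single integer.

Old max = 43 (at index 7)
Change: A[3] 25 -> -7
Changed element was NOT the old max.
  New max = max(old_max, new_val) = max(43, -7) = 43

Answer: 43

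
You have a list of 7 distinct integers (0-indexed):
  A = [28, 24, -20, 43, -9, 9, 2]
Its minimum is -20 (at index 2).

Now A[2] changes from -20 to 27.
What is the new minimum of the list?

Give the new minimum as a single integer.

Answer: -9

Derivation:
Old min = -20 (at index 2)
Change: A[2] -20 -> 27
Changed element WAS the min. Need to check: is 27 still <= all others?
  Min of remaining elements: -9
  New min = min(27, -9) = -9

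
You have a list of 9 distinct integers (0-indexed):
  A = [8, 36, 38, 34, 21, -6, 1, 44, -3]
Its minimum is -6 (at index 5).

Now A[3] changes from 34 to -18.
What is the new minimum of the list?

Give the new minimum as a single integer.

Answer: -18

Derivation:
Old min = -6 (at index 5)
Change: A[3] 34 -> -18
Changed element was NOT the old min.
  New min = min(old_min, new_val) = min(-6, -18) = -18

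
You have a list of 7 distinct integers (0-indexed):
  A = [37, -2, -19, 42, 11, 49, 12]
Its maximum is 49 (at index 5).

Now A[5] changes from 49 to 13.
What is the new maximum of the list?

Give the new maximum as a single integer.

Old max = 49 (at index 5)
Change: A[5] 49 -> 13
Changed element WAS the max -> may need rescan.
  Max of remaining elements: 42
  New max = max(13, 42) = 42

Answer: 42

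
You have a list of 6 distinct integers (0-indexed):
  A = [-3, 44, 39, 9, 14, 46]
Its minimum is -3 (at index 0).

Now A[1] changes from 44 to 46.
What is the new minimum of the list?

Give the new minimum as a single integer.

Old min = -3 (at index 0)
Change: A[1] 44 -> 46
Changed element was NOT the old min.
  New min = min(old_min, new_val) = min(-3, 46) = -3

Answer: -3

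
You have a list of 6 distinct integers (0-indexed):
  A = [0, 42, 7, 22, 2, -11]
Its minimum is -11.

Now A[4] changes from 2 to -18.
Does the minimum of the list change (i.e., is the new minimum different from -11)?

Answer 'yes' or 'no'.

Old min = -11
Change: A[4] 2 -> -18
Changed element was NOT the min; min changes only if -18 < -11.
New min = -18; changed? yes

Answer: yes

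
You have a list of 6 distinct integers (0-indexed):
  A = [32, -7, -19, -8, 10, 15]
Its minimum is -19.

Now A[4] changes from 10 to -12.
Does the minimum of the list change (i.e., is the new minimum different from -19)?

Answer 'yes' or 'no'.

Old min = -19
Change: A[4] 10 -> -12
Changed element was NOT the min; min changes only if -12 < -19.
New min = -19; changed? no

Answer: no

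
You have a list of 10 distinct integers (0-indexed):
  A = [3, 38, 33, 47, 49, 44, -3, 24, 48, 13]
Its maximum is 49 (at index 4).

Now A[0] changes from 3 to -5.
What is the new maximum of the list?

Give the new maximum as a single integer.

Old max = 49 (at index 4)
Change: A[0] 3 -> -5
Changed element was NOT the old max.
  New max = max(old_max, new_val) = max(49, -5) = 49

Answer: 49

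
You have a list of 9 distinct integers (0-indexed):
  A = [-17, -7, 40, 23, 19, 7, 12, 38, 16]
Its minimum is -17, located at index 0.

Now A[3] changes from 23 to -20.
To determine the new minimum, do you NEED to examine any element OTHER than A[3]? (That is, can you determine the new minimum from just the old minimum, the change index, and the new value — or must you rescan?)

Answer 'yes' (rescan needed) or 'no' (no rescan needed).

Answer: no

Derivation:
Old min = -17 at index 0
Change at index 3: 23 -> -20
Index 3 was NOT the min. New min = min(-17, -20). No rescan of other elements needed.
Needs rescan: no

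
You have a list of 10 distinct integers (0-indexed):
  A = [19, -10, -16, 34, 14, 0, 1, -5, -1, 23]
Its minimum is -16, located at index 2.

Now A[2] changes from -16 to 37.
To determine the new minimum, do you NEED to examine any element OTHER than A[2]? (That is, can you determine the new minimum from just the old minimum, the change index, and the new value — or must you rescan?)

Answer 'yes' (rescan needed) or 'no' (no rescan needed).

Old min = -16 at index 2
Change at index 2: -16 -> 37
Index 2 WAS the min and new value 37 > old min -16. Must rescan other elements to find the new min.
Needs rescan: yes

Answer: yes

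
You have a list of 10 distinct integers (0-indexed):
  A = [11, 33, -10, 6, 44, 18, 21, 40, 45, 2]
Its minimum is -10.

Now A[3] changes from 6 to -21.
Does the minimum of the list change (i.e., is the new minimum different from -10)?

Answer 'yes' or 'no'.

Answer: yes

Derivation:
Old min = -10
Change: A[3] 6 -> -21
Changed element was NOT the min; min changes only if -21 < -10.
New min = -21; changed? yes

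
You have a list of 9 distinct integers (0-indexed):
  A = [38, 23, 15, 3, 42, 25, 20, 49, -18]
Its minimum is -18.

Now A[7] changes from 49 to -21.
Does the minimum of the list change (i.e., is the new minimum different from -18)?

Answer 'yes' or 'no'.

Answer: yes

Derivation:
Old min = -18
Change: A[7] 49 -> -21
Changed element was NOT the min; min changes only if -21 < -18.
New min = -21; changed? yes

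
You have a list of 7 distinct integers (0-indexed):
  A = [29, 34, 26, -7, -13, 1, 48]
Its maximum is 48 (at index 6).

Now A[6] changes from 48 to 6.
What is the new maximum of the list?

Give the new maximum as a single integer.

Old max = 48 (at index 6)
Change: A[6] 48 -> 6
Changed element WAS the max -> may need rescan.
  Max of remaining elements: 34
  New max = max(6, 34) = 34

Answer: 34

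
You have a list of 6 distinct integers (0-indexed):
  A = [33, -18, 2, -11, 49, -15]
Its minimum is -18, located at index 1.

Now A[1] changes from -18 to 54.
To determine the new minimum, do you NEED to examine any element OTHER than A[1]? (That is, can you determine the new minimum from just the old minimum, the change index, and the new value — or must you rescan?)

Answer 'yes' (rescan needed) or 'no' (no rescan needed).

Old min = -18 at index 1
Change at index 1: -18 -> 54
Index 1 WAS the min and new value 54 > old min -18. Must rescan other elements to find the new min.
Needs rescan: yes

Answer: yes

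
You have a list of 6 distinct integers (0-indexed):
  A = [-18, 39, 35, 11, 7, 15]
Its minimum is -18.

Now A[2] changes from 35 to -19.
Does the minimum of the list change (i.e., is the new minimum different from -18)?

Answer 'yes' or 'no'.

Answer: yes

Derivation:
Old min = -18
Change: A[2] 35 -> -19
Changed element was NOT the min; min changes only if -19 < -18.
New min = -19; changed? yes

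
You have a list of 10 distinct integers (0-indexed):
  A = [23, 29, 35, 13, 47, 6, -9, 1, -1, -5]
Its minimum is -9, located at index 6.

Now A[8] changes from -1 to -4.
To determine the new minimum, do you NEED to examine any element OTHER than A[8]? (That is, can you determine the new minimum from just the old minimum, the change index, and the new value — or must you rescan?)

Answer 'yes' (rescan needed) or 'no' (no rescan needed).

Old min = -9 at index 6
Change at index 8: -1 -> -4
Index 8 was NOT the min. New min = min(-9, -4). No rescan of other elements needed.
Needs rescan: no

Answer: no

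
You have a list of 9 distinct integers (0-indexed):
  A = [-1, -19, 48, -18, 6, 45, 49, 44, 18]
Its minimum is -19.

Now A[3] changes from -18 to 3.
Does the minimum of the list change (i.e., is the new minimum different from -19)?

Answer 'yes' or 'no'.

Old min = -19
Change: A[3] -18 -> 3
Changed element was NOT the min; min changes only if 3 < -19.
New min = -19; changed? no

Answer: no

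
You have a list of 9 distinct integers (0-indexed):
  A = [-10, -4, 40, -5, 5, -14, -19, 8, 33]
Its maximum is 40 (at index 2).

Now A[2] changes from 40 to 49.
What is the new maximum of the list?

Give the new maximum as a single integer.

Answer: 49

Derivation:
Old max = 40 (at index 2)
Change: A[2] 40 -> 49
Changed element WAS the max -> may need rescan.
  Max of remaining elements: 33
  New max = max(49, 33) = 49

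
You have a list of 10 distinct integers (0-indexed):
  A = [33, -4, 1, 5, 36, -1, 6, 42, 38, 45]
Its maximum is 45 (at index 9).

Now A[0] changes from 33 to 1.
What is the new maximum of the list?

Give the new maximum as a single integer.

Answer: 45

Derivation:
Old max = 45 (at index 9)
Change: A[0] 33 -> 1
Changed element was NOT the old max.
  New max = max(old_max, new_val) = max(45, 1) = 45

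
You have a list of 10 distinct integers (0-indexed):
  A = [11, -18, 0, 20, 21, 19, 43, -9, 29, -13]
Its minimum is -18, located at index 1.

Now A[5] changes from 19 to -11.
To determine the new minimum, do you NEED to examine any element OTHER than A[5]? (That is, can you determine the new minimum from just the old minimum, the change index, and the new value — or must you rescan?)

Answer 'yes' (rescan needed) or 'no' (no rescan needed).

Answer: no

Derivation:
Old min = -18 at index 1
Change at index 5: 19 -> -11
Index 5 was NOT the min. New min = min(-18, -11). No rescan of other elements needed.
Needs rescan: no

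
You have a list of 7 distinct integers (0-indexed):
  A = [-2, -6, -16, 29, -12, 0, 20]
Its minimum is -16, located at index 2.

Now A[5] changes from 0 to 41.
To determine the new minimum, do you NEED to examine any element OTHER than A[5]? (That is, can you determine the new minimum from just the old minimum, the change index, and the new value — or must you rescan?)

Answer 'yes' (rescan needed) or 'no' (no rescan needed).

Answer: no

Derivation:
Old min = -16 at index 2
Change at index 5: 0 -> 41
Index 5 was NOT the min. New min = min(-16, 41). No rescan of other elements needed.
Needs rescan: no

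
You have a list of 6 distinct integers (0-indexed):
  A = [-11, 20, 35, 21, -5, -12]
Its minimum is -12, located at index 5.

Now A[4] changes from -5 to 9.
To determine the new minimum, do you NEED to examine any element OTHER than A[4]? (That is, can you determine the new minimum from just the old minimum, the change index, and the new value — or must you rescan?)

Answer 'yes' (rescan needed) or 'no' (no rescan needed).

Old min = -12 at index 5
Change at index 4: -5 -> 9
Index 4 was NOT the min. New min = min(-12, 9). No rescan of other elements needed.
Needs rescan: no

Answer: no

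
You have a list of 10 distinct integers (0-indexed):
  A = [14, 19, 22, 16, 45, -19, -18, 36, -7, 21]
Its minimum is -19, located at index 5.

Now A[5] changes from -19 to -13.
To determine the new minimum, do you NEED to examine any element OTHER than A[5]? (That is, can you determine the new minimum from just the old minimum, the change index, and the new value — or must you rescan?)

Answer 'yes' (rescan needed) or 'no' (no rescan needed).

Old min = -19 at index 5
Change at index 5: -19 -> -13
Index 5 WAS the min and new value -13 > old min -19. Must rescan other elements to find the new min.
Needs rescan: yes

Answer: yes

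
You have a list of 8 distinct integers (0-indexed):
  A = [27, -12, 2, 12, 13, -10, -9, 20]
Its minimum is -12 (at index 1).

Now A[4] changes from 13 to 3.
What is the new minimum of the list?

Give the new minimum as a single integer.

Answer: -12

Derivation:
Old min = -12 (at index 1)
Change: A[4] 13 -> 3
Changed element was NOT the old min.
  New min = min(old_min, new_val) = min(-12, 3) = -12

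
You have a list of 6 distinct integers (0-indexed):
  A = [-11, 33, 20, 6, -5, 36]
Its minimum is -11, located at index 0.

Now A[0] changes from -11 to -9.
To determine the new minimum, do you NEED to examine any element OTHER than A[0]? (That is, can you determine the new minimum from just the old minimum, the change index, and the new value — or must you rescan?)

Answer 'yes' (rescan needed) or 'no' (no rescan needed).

Old min = -11 at index 0
Change at index 0: -11 -> -9
Index 0 WAS the min and new value -9 > old min -11. Must rescan other elements to find the new min.
Needs rescan: yes

Answer: yes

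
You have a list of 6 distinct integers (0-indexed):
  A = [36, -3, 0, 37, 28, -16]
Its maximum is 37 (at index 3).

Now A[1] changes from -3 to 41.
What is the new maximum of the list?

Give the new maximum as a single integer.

Answer: 41

Derivation:
Old max = 37 (at index 3)
Change: A[1] -3 -> 41
Changed element was NOT the old max.
  New max = max(old_max, new_val) = max(37, 41) = 41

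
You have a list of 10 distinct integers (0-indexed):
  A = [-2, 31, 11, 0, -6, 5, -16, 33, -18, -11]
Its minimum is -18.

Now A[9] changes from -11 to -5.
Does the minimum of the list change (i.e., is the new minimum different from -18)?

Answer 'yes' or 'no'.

Old min = -18
Change: A[9] -11 -> -5
Changed element was NOT the min; min changes only if -5 < -18.
New min = -18; changed? no

Answer: no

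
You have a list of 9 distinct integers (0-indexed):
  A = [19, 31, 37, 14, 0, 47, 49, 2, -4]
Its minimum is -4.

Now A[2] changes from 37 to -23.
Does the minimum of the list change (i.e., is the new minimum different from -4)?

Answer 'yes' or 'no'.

Answer: yes

Derivation:
Old min = -4
Change: A[2] 37 -> -23
Changed element was NOT the min; min changes only if -23 < -4.
New min = -23; changed? yes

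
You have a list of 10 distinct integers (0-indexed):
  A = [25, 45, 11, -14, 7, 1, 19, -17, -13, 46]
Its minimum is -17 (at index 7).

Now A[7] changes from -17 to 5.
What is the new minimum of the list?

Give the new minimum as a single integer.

Answer: -14

Derivation:
Old min = -17 (at index 7)
Change: A[7] -17 -> 5
Changed element WAS the min. Need to check: is 5 still <= all others?
  Min of remaining elements: -14
  New min = min(5, -14) = -14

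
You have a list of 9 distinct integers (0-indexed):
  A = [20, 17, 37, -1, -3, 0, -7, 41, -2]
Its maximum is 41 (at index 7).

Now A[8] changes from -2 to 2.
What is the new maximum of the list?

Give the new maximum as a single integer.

Old max = 41 (at index 7)
Change: A[8] -2 -> 2
Changed element was NOT the old max.
  New max = max(old_max, new_val) = max(41, 2) = 41

Answer: 41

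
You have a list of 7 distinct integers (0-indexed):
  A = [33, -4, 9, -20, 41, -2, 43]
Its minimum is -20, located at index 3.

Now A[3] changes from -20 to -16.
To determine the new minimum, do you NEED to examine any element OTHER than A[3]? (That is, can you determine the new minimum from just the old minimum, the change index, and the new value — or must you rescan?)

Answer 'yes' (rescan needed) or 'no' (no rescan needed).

Old min = -20 at index 3
Change at index 3: -20 -> -16
Index 3 WAS the min and new value -16 > old min -20. Must rescan other elements to find the new min.
Needs rescan: yes

Answer: yes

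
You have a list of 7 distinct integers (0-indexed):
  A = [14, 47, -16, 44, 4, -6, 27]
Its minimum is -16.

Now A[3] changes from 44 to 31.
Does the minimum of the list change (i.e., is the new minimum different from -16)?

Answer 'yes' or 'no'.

Answer: no

Derivation:
Old min = -16
Change: A[3] 44 -> 31
Changed element was NOT the min; min changes only if 31 < -16.
New min = -16; changed? no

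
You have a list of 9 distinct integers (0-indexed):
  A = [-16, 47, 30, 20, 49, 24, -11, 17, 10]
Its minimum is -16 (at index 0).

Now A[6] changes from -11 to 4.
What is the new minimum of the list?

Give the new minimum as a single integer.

Answer: -16

Derivation:
Old min = -16 (at index 0)
Change: A[6] -11 -> 4
Changed element was NOT the old min.
  New min = min(old_min, new_val) = min(-16, 4) = -16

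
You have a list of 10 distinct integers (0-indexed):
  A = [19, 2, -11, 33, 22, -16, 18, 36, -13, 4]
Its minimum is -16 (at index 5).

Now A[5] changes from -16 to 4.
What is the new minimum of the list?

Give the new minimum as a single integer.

Old min = -16 (at index 5)
Change: A[5] -16 -> 4
Changed element WAS the min. Need to check: is 4 still <= all others?
  Min of remaining elements: -13
  New min = min(4, -13) = -13

Answer: -13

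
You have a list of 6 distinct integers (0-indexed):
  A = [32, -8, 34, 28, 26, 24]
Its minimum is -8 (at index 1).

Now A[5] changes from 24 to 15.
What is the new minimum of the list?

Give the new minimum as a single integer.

Answer: -8

Derivation:
Old min = -8 (at index 1)
Change: A[5] 24 -> 15
Changed element was NOT the old min.
  New min = min(old_min, new_val) = min(-8, 15) = -8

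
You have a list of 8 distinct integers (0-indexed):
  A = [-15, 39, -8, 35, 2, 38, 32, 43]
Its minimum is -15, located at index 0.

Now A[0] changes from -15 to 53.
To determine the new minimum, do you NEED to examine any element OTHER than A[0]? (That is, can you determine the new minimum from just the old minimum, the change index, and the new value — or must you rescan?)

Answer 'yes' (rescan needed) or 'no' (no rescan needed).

Old min = -15 at index 0
Change at index 0: -15 -> 53
Index 0 WAS the min and new value 53 > old min -15. Must rescan other elements to find the new min.
Needs rescan: yes

Answer: yes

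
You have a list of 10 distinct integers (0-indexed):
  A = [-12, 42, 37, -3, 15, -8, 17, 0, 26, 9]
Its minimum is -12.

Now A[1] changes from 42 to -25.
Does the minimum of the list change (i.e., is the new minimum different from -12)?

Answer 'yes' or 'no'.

Old min = -12
Change: A[1] 42 -> -25
Changed element was NOT the min; min changes only if -25 < -12.
New min = -25; changed? yes

Answer: yes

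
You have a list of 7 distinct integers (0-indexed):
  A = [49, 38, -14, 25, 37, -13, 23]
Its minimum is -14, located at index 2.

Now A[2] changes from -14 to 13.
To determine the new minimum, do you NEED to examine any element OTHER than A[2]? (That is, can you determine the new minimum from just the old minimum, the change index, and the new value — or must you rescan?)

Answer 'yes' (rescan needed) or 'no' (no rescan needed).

Old min = -14 at index 2
Change at index 2: -14 -> 13
Index 2 WAS the min and new value 13 > old min -14. Must rescan other elements to find the new min.
Needs rescan: yes

Answer: yes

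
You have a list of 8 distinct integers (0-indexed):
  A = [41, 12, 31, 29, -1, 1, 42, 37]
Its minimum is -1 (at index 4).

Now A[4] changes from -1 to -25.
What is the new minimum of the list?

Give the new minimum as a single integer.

Old min = -1 (at index 4)
Change: A[4] -1 -> -25
Changed element WAS the min. Need to check: is -25 still <= all others?
  Min of remaining elements: 1
  New min = min(-25, 1) = -25

Answer: -25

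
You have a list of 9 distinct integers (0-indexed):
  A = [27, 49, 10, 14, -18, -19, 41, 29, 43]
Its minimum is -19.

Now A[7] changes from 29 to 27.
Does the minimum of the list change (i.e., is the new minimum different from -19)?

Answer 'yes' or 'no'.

Old min = -19
Change: A[7] 29 -> 27
Changed element was NOT the min; min changes only if 27 < -19.
New min = -19; changed? no

Answer: no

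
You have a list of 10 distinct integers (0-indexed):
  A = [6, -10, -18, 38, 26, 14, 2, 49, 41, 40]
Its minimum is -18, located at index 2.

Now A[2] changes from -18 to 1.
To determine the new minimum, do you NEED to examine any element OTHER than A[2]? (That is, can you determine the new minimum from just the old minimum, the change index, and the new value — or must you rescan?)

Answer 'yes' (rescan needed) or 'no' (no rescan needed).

Answer: yes

Derivation:
Old min = -18 at index 2
Change at index 2: -18 -> 1
Index 2 WAS the min and new value 1 > old min -18. Must rescan other elements to find the new min.
Needs rescan: yes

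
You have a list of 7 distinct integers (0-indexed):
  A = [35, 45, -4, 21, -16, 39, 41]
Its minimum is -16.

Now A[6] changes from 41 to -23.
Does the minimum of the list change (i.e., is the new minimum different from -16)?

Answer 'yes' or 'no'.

Old min = -16
Change: A[6] 41 -> -23
Changed element was NOT the min; min changes only if -23 < -16.
New min = -23; changed? yes

Answer: yes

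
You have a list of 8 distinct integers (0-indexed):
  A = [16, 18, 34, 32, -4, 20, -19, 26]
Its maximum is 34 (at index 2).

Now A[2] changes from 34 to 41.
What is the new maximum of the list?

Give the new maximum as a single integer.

Old max = 34 (at index 2)
Change: A[2] 34 -> 41
Changed element WAS the max -> may need rescan.
  Max of remaining elements: 32
  New max = max(41, 32) = 41

Answer: 41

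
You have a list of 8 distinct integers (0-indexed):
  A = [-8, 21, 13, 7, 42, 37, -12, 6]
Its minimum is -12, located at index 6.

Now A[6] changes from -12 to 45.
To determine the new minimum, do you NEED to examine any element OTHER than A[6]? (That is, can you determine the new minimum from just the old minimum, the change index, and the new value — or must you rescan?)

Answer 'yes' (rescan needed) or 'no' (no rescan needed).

Answer: yes

Derivation:
Old min = -12 at index 6
Change at index 6: -12 -> 45
Index 6 WAS the min and new value 45 > old min -12. Must rescan other elements to find the new min.
Needs rescan: yes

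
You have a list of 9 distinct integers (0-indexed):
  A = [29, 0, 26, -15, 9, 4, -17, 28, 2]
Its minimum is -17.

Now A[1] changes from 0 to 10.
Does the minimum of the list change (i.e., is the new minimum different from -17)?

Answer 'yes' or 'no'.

Answer: no

Derivation:
Old min = -17
Change: A[1] 0 -> 10
Changed element was NOT the min; min changes only if 10 < -17.
New min = -17; changed? no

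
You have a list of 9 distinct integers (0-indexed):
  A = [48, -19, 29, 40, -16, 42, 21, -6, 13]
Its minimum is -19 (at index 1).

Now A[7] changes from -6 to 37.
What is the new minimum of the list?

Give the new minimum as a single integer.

Answer: -19

Derivation:
Old min = -19 (at index 1)
Change: A[7] -6 -> 37
Changed element was NOT the old min.
  New min = min(old_min, new_val) = min(-19, 37) = -19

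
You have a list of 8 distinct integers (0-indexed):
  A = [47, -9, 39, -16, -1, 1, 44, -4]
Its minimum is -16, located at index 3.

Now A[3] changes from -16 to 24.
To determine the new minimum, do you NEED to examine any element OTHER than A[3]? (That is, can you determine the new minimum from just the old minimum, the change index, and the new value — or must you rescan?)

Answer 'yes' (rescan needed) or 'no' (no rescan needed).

Answer: yes

Derivation:
Old min = -16 at index 3
Change at index 3: -16 -> 24
Index 3 WAS the min and new value 24 > old min -16. Must rescan other elements to find the new min.
Needs rescan: yes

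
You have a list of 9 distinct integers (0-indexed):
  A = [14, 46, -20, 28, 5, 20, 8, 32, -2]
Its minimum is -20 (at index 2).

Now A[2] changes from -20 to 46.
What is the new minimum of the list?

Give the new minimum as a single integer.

Old min = -20 (at index 2)
Change: A[2] -20 -> 46
Changed element WAS the min. Need to check: is 46 still <= all others?
  Min of remaining elements: -2
  New min = min(46, -2) = -2

Answer: -2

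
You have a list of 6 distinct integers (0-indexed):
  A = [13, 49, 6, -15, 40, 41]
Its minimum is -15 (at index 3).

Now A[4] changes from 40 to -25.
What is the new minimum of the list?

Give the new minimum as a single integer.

Answer: -25

Derivation:
Old min = -15 (at index 3)
Change: A[4] 40 -> -25
Changed element was NOT the old min.
  New min = min(old_min, new_val) = min(-15, -25) = -25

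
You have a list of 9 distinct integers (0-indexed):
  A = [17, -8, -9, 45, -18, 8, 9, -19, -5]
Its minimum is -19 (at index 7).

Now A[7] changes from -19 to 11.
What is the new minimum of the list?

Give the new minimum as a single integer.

Old min = -19 (at index 7)
Change: A[7] -19 -> 11
Changed element WAS the min. Need to check: is 11 still <= all others?
  Min of remaining elements: -18
  New min = min(11, -18) = -18

Answer: -18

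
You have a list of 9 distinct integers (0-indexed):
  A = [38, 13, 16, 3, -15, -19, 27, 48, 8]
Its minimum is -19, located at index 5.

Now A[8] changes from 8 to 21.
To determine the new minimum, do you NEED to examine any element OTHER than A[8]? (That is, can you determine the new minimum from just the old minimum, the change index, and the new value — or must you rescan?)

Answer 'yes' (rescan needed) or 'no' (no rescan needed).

Old min = -19 at index 5
Change at index 8: 8 -> 21
Index 8 was NOT the min. New min = min(-19, 21). No rescan of other elements needed.
Needs rescan: no

Answer: no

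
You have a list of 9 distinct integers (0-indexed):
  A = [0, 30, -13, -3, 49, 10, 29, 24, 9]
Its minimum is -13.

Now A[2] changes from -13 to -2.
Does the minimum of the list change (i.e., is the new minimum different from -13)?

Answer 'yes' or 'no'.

Answer: yes

Derivation:
Old min = -13
Change: A[2] -13 -> -2
Changed element was the min; new min must be rechecked.
New min = -3; changed? yes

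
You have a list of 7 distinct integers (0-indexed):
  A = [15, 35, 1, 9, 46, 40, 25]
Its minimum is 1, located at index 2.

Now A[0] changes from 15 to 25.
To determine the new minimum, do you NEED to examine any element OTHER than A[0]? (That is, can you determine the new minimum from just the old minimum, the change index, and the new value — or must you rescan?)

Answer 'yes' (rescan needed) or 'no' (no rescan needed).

Answer: no

Derivation:
Old min = 1 at index 2
Change at index 0: 15 -> 25
Index 0 was NOT the min. New min = min(1, 25). No rescan of other elements needed.
Needs rescan: no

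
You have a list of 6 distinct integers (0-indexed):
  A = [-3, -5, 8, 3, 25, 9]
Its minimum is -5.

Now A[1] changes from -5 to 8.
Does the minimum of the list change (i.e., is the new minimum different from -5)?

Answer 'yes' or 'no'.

Answer: yes

Derivation:
Old min = -5
Change: A[1] -5 -> 8
Changed element was the min; new min must be rechecked.
New min = -3; changed? yes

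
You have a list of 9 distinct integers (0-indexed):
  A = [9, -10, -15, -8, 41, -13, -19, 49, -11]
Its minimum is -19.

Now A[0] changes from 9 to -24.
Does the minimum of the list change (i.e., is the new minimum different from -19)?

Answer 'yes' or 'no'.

Answer: yes

Derivation:
Old min = -19
Change: A[0] 9 -> -24
Changed element was NOT the min; min changes only if -24 < -19.
New min = -24; changed? yes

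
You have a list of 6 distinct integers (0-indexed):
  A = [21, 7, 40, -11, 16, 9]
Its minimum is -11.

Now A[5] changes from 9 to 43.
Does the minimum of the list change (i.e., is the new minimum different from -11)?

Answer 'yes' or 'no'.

Answer: no

Derivation:
Old min = -11
Change: A[5] 9 -> 43
Changed element was NOT the min; min changes only if 43 < -11.
New min = -11; changed? no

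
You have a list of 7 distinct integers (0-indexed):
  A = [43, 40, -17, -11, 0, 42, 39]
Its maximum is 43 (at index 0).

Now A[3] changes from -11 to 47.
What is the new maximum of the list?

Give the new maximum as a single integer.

Old max = 43 (at index 0)
Change: A[3] -11 -> 47
Changed element was NOT the old max.
  New max = max(old_max, new_val) = max(43, 47) = 47

Answer: 47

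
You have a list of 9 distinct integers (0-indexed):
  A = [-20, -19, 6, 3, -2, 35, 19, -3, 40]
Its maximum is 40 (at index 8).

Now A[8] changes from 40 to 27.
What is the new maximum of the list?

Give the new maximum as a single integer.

Answer: 35

Derivation:
Old max = 40 (at index 8)
Change: A[8] 40 -> 27
Changed element WAS the max -> may need rescan.
  Max of remaining elements: 35
  New max = max(27, 35) = 35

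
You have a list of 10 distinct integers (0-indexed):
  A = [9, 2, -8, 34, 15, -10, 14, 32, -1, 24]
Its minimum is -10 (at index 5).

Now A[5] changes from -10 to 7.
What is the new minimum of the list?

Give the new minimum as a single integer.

Answer: -8

Derivation:
Old min = -10 (at index 5)
Change: A[5] -10 -> 7
Changed element WAS the min. Need to check: is 7 still <= all others?
  Min of remaining elements: -8
  New min = min(7, -8) = -8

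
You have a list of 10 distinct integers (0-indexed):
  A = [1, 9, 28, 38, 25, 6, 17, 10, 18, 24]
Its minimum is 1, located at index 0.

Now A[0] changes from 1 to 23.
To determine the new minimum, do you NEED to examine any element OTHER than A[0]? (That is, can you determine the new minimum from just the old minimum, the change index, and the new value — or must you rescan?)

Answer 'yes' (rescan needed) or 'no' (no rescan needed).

Answer: yes

Derivation:
Old min = 1 at index 0
Change at index 0: 1 -> 23
Index 0 WAS the min and new value 23 > old min 1. Must rescan other elements to find the new min.
Needs rescan: yes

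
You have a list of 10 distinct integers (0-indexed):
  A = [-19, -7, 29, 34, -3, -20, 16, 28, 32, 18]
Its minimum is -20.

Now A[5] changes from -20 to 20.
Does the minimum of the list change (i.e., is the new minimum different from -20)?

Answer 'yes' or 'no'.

Old min = -20
Change: A[5] -20 -> 20
Changed element was the min; new min must be rechecked.
New min = -19; changed? yes

Answer: yes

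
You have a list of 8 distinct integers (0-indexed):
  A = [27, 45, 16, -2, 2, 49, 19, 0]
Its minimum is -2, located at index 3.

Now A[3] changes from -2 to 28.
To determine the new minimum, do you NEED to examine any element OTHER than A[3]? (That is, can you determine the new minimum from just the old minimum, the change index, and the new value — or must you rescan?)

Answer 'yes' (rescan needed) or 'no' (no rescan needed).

Answer: yes

Derivation:
Old min = -2 at index 3
Change at index 3: -2 -> 28
Index 3 WAS the min and new value 28 > old min -2. Must rescan other elements to find the new min.
Needs rescan: yes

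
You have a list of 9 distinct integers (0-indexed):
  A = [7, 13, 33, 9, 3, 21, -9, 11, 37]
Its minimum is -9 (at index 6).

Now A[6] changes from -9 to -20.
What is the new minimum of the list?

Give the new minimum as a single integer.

Old min = -9 (at index 6)
Change: A[6] -9 -> -20
Changed element WAS the min. Need to check: is -20 still <= all others?
  Min of remaining elements: 3
  New min = min(-20, 3) = -20

Answer: -20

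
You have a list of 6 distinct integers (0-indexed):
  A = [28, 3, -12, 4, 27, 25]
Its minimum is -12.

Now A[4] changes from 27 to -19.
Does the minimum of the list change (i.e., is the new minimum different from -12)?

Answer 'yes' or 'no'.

Answer: yes

Derivation:
Old min = -12
Change: A[4] 27 -> -19
Changed element was NOT the min; min changes only if -19 < -12.
New min = -19; changed? yes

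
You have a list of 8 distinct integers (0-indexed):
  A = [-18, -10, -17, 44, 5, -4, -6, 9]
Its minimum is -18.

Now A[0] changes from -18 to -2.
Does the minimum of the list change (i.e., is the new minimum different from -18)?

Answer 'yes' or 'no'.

Answer: yes

Derivation:
Old min = -18
Change: A[0] -18 -> -2
Changed element was the min; new min must be rechecked.
New min = -17; changed? yes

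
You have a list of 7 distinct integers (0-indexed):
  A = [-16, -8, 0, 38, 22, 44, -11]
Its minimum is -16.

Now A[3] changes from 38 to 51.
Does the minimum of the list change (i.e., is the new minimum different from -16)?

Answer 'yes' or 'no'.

Old min = -16
Change: A[3] 38 -> 51
Changed element was NOT the min; min changes only if 51 < -16.
New min = -16; changed? no

Answer: no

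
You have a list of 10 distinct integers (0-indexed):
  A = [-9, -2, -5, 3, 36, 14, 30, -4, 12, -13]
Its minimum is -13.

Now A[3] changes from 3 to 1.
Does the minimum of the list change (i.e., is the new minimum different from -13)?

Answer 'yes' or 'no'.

Answer: no

Derivation:
Old min = -13
Change: A[3] 3 -> 1
Changed element was NOT the min; min changes only if 1 < -13.
New min = -13; changed? no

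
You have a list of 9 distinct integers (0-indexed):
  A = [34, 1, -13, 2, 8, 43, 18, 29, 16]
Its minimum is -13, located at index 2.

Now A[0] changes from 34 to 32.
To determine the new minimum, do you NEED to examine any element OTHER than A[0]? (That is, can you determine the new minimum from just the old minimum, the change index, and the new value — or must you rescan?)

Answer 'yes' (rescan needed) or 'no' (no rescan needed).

Answer: no

Derivation:
Old min = -13 at index 2
Change at index 0: 34 -> 32
Index 0 was NOT the min. New min = min(-13, 32). No rescan of other elements needed.
Needs rescan: no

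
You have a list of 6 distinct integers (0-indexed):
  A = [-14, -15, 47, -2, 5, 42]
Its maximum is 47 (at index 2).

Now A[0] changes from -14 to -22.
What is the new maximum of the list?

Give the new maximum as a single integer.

Old max = 47 (at index 2)
Change: A[0] -14 -> -22
Changed element was NOT the old max.
  New max = max(old_max, new_val) = max(47, -22) = 47

Answer: 47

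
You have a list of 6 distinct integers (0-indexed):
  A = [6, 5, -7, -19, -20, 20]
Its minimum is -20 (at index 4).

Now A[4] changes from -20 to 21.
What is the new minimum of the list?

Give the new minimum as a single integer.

Answer: -19

Derivation:
Old min = -20 (at index 4)
Change: A[4] -20 -> 21
Changed element WAS the min. Need to check: is 21 still <= all others?
  Min of remaining elements: -19
  New min = min(21, -19) = -19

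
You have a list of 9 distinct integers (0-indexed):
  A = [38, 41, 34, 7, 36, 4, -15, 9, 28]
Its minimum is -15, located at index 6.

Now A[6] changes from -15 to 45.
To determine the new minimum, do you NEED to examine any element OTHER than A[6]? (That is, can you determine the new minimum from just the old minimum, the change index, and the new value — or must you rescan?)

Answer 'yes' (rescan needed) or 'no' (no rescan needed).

Answer: yes

Derivation:
Old min = -15 at index 6
Change at index 6: -15 -> 45
Index 6 WAS the min and new value 45 > old min -15. Must rescan other elements to find the new min.
Needs rescan: yes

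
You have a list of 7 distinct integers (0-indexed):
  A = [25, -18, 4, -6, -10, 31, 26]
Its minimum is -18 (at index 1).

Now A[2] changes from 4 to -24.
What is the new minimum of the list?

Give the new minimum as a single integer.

Old min = -18 (at index 1)
Change: A[2] 4 -> -24
Changed element was NOT the old min.
  New min = min(old_min, new_val) = min(-18, -24) = -24

Answer: -24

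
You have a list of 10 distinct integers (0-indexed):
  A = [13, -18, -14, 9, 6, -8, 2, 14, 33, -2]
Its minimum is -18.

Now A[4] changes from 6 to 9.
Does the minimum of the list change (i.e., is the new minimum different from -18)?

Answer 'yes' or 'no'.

Old min = -18
Change: A[4] 6 -> 9
Changed element was NOT the min; min changes only if 9 < -18.
New min = -18; changed? no

Answer: no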